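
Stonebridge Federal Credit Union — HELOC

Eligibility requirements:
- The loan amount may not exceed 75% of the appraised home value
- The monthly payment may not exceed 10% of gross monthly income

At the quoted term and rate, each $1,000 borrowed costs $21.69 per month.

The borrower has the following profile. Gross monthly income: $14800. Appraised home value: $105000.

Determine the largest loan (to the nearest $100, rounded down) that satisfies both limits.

$68,200

Payment cap: 10% × $14,800 = $1,480/month.
At $21.69 per $1,000, that supports 1,480/21.69 × 1,000 ≈ $68,234 → $68,200.
LTV cap: 75% × $105,000 = $78,750 → $78,700.
Binding constraint: payment-to-income.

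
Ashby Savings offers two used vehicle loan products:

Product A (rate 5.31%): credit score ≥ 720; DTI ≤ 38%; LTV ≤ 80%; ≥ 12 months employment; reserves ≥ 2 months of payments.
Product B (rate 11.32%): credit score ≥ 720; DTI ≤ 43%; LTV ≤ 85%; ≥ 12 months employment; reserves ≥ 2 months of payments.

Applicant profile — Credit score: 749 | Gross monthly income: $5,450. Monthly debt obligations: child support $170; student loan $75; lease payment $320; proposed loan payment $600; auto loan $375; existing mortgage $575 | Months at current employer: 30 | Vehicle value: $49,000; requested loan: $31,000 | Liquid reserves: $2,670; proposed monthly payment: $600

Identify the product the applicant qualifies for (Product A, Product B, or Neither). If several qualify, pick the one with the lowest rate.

Total debts = (170 + 75 + 320 + 600 + 375 + 575) = 2,115; DTI = 2,115/5,450 = 38.8%.
LTV = 31,000/49,000 = 63.3%.
Reserves = 2,670/600 = 4.5 months.
Product A: score 749 ≥ 720; DTI 38.8% > 38%; LTV 63.3% ≤ 80%; employment 30 ≥ 12 mo; reserves 4.5 ≥ 2 mo → does not qualify.
Product B: score 749 ≥ 720; DTI 38.8% ≤ 43%; LTV 63.3% ≤ 85%; employment 30 ≥ 12 mo; reserves 4.5 ≥ 2 mo → qualifies.

Product B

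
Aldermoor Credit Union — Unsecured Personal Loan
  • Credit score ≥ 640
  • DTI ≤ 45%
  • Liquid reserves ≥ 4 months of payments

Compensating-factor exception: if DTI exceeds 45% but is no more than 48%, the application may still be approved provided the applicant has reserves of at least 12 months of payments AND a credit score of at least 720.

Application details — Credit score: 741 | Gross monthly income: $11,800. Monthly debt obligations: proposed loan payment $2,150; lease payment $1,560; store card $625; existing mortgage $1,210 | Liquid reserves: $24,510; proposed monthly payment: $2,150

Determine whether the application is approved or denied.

Denied

Credit score 741 ≥ 640 (meets base)
Total debts = (2,150 + 1,560 + 625 + 1,210) = 5,545. DTI: 5,545 ÷ 11,800 = 47%, over the 45% base limit.
Reserves = 24,510/2,150 = 11.4 months ≥ 4
DTI 47% is within the 45%–48% exception band; checking compensating factors.
Override check — reserves: 11.4 mo (short of 12); score: 741 (ok).
Override conditions not both satisfied; exception does not apply.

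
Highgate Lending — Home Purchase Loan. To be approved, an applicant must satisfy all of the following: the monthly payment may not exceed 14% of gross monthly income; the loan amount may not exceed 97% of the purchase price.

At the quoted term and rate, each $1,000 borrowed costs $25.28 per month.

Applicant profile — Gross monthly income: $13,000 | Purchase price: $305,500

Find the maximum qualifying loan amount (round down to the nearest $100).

$71,900

Payment cap: 14% × $13,000 = $1,820/month.
At $25.28 per $1,000, that supports 1,820/25.28 × 1,000 ≈ $71,993 → $71,900.
LTV cap: 97% × $305,500 = $296,335 → $296,300.
Binding constraint: payment-to-income.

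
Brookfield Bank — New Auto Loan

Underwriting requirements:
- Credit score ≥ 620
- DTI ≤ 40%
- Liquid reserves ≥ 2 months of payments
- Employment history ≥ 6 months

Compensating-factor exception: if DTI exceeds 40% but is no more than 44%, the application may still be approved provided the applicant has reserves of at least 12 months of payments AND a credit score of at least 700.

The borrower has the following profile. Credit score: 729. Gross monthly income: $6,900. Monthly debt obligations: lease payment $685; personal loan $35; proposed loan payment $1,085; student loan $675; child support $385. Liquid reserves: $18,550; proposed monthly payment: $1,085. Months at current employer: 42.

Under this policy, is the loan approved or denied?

Credit score 729 ≥ 620 (meets base)
Total debts = (685 + 35 + 1,085 + 675 + 385) = 2,865. DTI = 2,865/6,900 = 41.5% > 40% — standard DTI limit exceeded.
Reserves = 18,550/1,085 = 17.1 months ≥ 2
Employment 42 ≥ 6 months
41.5% falls in the override range (40%–44%), so the compensating-factor test applies.
Reserves 17.1 ≥ 12 months; credit score 729 ≥ 700.
Both compensating conditions met → exception applies.

Approved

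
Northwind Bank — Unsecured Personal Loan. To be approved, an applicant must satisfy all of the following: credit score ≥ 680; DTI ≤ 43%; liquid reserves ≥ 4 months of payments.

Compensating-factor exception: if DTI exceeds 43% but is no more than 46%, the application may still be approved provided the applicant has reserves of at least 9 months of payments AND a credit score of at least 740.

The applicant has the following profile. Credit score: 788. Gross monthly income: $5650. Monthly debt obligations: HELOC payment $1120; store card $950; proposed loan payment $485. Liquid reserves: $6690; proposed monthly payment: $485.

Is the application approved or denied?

Credit score 788 ≥ 680 (meets base)
Total debts = (1,120 + 950 + 485) = 2,555. DTI: 2,555 ÷ 5,650 = 45.2%, over the 43% base limit.
Reserves = 6,690/485 = 13.8 months ≥ 4
DTI 45.2% is within the 43%–46% exception band; checking compensating factors.
Reserves 13.8 ≥ 9 months; credit score 788 ≥ 740.
Both override conditions satisfied; DTI exception granted.

Approved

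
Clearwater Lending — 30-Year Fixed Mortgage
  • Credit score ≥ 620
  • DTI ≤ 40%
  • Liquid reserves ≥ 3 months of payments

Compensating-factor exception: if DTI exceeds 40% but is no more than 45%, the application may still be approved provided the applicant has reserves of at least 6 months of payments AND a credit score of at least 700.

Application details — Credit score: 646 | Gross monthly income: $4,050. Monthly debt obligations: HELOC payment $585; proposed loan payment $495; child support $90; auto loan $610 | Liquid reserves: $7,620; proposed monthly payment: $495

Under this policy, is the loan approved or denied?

Denied

Credit score 646 ≥ 620 (meets base)
Total debts = (585 + 495 + 90 + 610) = 1,780. DTI: 1,780 ÷ 4,050 = 44%, over the 40% base limit.
Reserves: 7,620 ÷ 495 = 15.4 months (meets 3-month minimum)
44% falls in the override range (40%–45%), so the compensating-factor test applies.
Override check — reserves: 15.4 mo (ok); score: 646 (below 700).
Compensating-factor requirement not fully met.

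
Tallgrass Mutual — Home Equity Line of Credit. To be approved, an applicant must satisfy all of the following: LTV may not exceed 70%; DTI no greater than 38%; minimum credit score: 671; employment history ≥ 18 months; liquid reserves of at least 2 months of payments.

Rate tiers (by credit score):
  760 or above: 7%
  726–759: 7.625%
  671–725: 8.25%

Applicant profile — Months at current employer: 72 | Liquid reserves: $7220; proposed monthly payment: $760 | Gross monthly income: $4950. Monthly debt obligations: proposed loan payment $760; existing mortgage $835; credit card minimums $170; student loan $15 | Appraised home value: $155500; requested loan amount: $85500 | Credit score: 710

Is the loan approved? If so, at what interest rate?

Credit score 710 ≥ 671 (meets minimum)
Employment 72 ≥ 18 months
Total monthly debts = (760 + 835 + 170 + 15) = 1,780. DTI: 1,780 ÷ 4,950 = 36%, within the 38% cap
LTV: 85,500 ÷ 155,500 = 55%, within 70% cap
Reserves: 7,220 ÷ 760 = 9.5 months (meets 2-month minimum)
All requirements met. Score 710 falls in the 671–725 tier → 8.25%.

Approved at 8.25%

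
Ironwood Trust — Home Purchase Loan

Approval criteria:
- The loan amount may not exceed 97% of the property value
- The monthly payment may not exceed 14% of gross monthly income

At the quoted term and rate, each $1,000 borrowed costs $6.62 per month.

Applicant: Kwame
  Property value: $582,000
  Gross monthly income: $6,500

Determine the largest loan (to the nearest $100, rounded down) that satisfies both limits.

Payment cap: 14% × $6,500 = $910/month.
At $6.62 per $1,000, that supports 910/6.62 × 1,000 ≈ $137,462 → $137,400.
LTV cap: 97% × $582,000 = $564,540 → $564,500.
Binding constraint: payment-to-income.

$137,400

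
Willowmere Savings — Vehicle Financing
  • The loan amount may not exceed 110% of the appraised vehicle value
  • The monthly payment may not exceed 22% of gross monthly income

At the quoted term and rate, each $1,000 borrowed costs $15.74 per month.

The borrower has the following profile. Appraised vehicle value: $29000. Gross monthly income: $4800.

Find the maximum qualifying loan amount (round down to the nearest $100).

$31,900

Payment cap: 22% × $4,800 = $1,056/month.
At $15.74 per $1,000, that supports 1,056/15.74 × 1,000 ≈ $67,090 → $67,000.
LTV cap: 110% × $29,000 = $31,900 → $31,900.
Binding constraint: loan-to-value.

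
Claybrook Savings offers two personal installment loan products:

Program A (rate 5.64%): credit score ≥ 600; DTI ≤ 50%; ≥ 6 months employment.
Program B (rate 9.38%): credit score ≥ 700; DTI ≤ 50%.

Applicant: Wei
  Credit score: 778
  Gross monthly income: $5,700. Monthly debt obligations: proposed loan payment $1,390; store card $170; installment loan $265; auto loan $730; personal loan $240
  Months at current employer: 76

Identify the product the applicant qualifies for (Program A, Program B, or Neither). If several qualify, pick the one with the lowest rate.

Program A

Total debts = (1,390 + 170 + 265 + 730 + 240) = 2,795; DTI = 2,795/5,700 = 49%.
Program A: score 778 ≥ 600; DTI 49% ≤ 50%; employment 76 ≥ 6 mo → qualifies.
Program B: score 778 ≥ 700; DTI 49% ≤ 50% → qualifies.
Qualifying: Program A, Program B. Lowest rate is 5.64% → Program A.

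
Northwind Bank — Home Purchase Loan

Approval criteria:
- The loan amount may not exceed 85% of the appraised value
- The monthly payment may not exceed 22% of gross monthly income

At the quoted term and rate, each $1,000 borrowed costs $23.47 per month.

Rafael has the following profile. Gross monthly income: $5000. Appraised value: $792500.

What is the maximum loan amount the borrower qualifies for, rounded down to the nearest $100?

$46,800

Payment cap: 22% × $5,000 = $1,100/month.
At $23.47 per $1,000, that supports 1,100/23.47 × 1,000 ≈ $46,868 → $46,800.
LTV cap: 85% × $792,500 = $673,625 → $673,600.
Binding constraint: payment-to-income.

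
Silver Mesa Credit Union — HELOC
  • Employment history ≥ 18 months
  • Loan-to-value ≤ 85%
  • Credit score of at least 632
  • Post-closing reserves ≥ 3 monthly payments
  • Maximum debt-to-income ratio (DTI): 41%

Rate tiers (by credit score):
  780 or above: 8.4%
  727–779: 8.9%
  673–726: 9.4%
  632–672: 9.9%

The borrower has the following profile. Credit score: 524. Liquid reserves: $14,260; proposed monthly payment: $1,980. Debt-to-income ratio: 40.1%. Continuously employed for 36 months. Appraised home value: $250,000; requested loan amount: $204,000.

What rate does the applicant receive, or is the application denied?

Credit score 524 < 632 (below minimum)
Reserves: 14,260 ÷ 1,980 = 7.2 months (meets 3-month minimum)
Loan-to-value = 204,000/250,000 = 81.6% — pass (85% max)
DTI 40.1% ≤ 41%
Employment 36 ≥ 18 months
Not all requirements met → denied.

Denied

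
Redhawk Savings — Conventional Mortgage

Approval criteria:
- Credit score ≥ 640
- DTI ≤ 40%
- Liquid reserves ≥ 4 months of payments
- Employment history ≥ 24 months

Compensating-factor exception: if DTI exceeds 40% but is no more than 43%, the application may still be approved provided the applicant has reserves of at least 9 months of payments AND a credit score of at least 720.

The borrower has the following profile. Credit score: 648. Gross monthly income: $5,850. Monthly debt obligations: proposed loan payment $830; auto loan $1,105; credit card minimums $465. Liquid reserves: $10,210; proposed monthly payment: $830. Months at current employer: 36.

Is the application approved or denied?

Denied

Credit score 648 ≥ 640 (meets base)
Total debts = (830 + 1,105 + 465) = 2,400. DTI: 2,400 ÷ 5,850 = 41%, over the 40% base limit.
Reserves = 10,210/830 = 12.3 months ≥ 4
Employment 36 ≥ 24 months
41% falls in the override range (40%–43%), so the compensating-factor test applies.
Reserves 12.3 ≥ 9 months; credit score 648 < 720.
Compensating-factor requirement not fully met.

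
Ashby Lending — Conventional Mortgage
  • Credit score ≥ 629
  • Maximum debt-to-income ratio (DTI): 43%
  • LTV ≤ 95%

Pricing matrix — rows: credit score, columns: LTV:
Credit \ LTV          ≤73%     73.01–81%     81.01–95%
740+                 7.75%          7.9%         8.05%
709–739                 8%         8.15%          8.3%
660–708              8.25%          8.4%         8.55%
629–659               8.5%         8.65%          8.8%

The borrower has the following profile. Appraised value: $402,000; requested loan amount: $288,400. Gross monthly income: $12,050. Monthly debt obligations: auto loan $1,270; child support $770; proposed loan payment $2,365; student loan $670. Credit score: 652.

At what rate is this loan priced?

Credit score 652 ≥ 629; Total monthly debts = (1,270 + 770 + 2,365 + 670) = 5,075. Debt-to-income = 5,075/12,050 = 42.1% — meets 43% limit
LTV = 288,400/402,000 = 71.7% ≤ 95%
Score 652 is in the 629–659 band; LTV 71.7% is in the ≤73% band → 8.5%.

8.5%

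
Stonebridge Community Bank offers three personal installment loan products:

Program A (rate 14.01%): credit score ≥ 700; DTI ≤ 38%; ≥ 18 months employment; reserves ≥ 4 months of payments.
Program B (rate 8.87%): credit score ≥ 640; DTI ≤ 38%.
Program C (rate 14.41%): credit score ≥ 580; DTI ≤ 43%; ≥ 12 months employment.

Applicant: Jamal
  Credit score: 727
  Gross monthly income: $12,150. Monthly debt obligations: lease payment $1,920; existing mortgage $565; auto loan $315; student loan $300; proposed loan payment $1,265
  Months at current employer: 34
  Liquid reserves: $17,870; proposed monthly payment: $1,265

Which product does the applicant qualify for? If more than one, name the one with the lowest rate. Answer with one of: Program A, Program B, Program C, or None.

Program B

Total debts = (1,920 + 565 + 315 + 300 + 1,265) = 4,365; DTI = 4,365/12,150 = 35.9%.
Reserves = 17,870/1,265 = 14.1 months.
Program A: score 727 ≥ 700; DTI 35.9% ≤ 38%; employment 34 ≥ 18 mo; reserves 14.1 ≥ 4 mo → qualifies.
Program B: score 727 ≥ 640; DTI 35.9% ≤ 38% → qualifies.
Program C: score 727 ≥ 580; DTI 35.9% ≤ 43%; employment 34 ≥ 12 mo → qualifies.
Qualifying: Program A, Program B, Program C. Lowest rate is 8.87% → Program B.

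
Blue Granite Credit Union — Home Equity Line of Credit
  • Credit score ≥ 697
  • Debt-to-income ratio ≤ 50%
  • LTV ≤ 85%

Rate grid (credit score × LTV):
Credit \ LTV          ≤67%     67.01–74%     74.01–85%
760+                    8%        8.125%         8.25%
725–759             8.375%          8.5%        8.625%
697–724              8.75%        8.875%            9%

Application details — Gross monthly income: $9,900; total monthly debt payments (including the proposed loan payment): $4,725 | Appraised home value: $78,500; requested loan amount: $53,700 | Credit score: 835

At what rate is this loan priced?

Credit score 835 ≥ 697; DTI = 4,725/9,900 = 47.7% ≤ 50%
LTV: 53,700 ÷ 78,500 = 68.4%, within 85% cap
Row: 835 falls in 760+. Column: 68.4% falls in 67.01–74%. Rate = 8.125%.

8.125%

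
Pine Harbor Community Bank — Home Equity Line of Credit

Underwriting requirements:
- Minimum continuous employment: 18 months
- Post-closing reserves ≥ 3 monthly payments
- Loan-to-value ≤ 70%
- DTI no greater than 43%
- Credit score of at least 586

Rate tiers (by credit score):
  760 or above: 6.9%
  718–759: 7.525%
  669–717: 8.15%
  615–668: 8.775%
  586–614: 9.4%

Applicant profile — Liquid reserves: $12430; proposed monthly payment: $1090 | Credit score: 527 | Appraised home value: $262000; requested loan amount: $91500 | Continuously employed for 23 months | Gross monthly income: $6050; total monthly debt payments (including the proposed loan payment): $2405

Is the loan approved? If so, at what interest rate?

Denied

Credit score 527 < 586 (below minimum)
Reserves = 12,430/1,090 = 11.4 months ≥ 3
Employment 23 ≥ 18 months
DTI: 2,405 ÷ 6,050 = 39.8%, within the 43% cap
LTV = 91,500/262,000 = 34.9% ≤ 70%
Not all requirements met → denied.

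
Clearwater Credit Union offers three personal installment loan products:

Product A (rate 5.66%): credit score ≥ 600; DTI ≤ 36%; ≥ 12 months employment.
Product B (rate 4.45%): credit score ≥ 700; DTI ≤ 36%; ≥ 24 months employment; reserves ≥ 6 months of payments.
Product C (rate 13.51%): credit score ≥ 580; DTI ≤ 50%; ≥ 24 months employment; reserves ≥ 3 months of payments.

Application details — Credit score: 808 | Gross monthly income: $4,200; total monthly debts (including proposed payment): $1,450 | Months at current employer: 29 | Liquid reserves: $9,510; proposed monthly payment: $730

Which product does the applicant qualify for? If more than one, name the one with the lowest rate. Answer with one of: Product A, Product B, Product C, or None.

Product B

DTI = 1,450/4,200 = 34.5%.
Reserves = 9,510/730 = 13.0 months.
Product A: score 808 ≥ 600; DTI 34.5% ≤ 36%; employment 29 ≥ 12 mo → qualifies.
Product B: score 808 ≥ 700; DTI 34.5% ≤ 36%; employment 29 ≥ 24 mo; reserves 13.0 ≥ 6 mo → qualifies.
Product C: score 808 ≥ 580; DTI 34.5% ≤ 50%; employment 29 ≥ 24 mo; reserves 13.0 ≥ 3 mo → qualifies.
Qualifying: Product A, Product B, Product C. Lowest rate is 4.45% → Product B.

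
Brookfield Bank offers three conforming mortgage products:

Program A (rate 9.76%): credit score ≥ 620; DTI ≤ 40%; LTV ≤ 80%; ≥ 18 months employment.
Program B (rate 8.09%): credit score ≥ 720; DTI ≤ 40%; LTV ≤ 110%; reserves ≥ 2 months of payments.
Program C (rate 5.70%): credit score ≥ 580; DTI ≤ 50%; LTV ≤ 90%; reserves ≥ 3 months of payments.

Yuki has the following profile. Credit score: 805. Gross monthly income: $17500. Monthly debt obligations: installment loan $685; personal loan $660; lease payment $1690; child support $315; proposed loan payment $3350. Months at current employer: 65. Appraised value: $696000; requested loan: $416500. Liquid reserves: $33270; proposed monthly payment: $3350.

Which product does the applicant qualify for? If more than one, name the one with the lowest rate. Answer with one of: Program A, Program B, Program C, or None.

Total debts = (685 + 660 + 1,690 + 315 + 3,350) = 6,700; DTI = 6,700/17,500 = 38.3%.
LTV = 416,500/696,000 = 59.8%.
Reserves = 33,270/3,350 = 9.9 months.
Program A: score 805 ≥ 620; DTI 38.3% ≤ 40%; LTV 59.8% ≤ 80%; employment 65 ≥ 18 mo → qualifies.
Program B: score 805 ≥ 720; DTI 38.3% ≤ 40%; LTV 59.8% ≤ 110%; reserves 9.9 ≥ 2 mo → qualifies.
Program C: score 805 ≥ 580; DTI 38.3% ≤ 50%; LTV 59.8% ≤ 90%; reserves 9.9 ≥ 3 mo → qualifies.
Qualifying: Program A, Program B, Program C. Lowest rate is 5.70% → Program C.

Program C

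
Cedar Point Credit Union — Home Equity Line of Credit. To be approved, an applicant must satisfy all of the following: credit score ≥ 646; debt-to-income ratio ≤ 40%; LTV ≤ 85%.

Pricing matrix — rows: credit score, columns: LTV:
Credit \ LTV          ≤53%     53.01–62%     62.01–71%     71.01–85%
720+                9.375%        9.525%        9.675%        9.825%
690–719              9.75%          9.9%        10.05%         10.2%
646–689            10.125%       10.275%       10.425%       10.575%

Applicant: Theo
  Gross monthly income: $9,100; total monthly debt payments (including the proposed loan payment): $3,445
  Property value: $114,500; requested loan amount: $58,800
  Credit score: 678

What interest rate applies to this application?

10.125%

Credit score 678 ≥ 646; Debt-to-income = 3,445/9,100 = 37.9% — meets 40% limit
Loan-to-value = 58,800/114,500 = 51.4% — pass (85% max)
Score 678 is in the 646–689 band; LTV 51.4% is in the ≤53% band → 10.125%.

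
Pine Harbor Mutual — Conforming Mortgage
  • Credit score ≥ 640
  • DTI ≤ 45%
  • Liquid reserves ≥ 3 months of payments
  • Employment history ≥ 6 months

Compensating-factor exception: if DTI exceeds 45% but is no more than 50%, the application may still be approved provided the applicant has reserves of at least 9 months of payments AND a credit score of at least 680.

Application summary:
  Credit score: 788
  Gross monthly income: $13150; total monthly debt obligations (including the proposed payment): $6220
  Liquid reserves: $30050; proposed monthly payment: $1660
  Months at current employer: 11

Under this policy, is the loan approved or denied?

Credit score 788 ≥ 640 (meets base)
DTI: 6,220 ÷ 13,150 = 47.3%, over the 45% base limit.
Reserves = 30,050/1,660 = 18.1 months ≥ 3
Employment 11 ≥ 6 months
DTI 47.3% is within the 45%–50% exception band; checking compensating factors.
Override check — reserves: 18.1 mo (ok); score: 788 (ok).
Both compensating conditions met → exception applies.

Approved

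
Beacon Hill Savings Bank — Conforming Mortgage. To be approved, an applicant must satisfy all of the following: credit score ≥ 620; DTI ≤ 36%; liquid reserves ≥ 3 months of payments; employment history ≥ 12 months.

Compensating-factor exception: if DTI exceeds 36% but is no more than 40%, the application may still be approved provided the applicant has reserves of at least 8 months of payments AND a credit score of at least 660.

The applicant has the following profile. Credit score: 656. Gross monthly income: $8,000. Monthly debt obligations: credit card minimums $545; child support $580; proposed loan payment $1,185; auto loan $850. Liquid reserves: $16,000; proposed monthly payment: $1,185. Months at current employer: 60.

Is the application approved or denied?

Credit score 656 ≥ 620 (meets base)
Total debts = (545 + 580 + 1,185 + 850) = 3,160. DTI: 3,160 ÷ 8,000 = 39.5%, over the 36% base limit.
Reserves: 16,000 ÷ 1,185 = 13.5 months (meets 3-month minimum)
Employment 60 ≥ 12 months
DTI 39.5% is within the 36%–40% exception band; checking compensating factors.
Reserves 13.5 ≥ 8 months; credit score 656 < 660.
Override conditions not both satisfied; exception does not apply.

Denied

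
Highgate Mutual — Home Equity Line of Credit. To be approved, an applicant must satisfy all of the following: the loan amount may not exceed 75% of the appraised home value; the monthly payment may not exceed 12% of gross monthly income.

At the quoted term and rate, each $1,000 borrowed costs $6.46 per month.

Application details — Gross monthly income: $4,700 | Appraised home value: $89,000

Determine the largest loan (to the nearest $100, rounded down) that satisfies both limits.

$66,700

Payment cap: 12% × $4,700 = $564/month.
At $6.46 per $1,000, that supports 564/6.46 × 1,000 ≈ $87,306 → $87,300.
LTV cap: 75% × $89,000 = $66,750 → $66,700.
Binding constraint: loan-to-value.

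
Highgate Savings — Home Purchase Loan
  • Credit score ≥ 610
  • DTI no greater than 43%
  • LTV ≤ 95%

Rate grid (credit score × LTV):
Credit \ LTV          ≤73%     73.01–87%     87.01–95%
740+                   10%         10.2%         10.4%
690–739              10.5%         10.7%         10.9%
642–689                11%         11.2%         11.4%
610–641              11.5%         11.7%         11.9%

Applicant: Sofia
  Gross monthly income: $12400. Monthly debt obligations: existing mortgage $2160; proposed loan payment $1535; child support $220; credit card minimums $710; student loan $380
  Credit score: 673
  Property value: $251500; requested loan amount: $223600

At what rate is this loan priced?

11.4%

Credit score 673 ≥ 610; Total monthly debts = (2,160 + 1,535 + 220 + 710 + 380) = 5,005. DTI = 5,005/12,400 = 40.4% ≤ 43%
LTV: 223,600 ÷ 251,500 = 88.9%, within 95% cap
Row: 673 falls in 642–689. Column: 88.9% falls in 87.01–95%. Rate = 11.4%.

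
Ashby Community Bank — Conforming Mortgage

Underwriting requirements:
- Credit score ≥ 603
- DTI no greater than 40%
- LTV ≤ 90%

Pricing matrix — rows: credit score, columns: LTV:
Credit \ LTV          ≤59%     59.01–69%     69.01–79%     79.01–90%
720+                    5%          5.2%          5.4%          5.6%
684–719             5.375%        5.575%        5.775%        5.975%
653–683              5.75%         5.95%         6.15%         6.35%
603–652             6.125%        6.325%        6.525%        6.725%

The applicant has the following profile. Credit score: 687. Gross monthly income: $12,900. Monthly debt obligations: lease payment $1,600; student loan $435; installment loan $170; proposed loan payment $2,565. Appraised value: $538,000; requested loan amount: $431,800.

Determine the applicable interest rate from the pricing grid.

Credit score 687 ≥ 603; Total monthly debts = (1,600 + 435 + 170 + 2,565) = 4,770. DTI = 4,770/12,900 = 37% ≤ 40%
LTV: 431,800 ÷ 538,000 = 80.3%, within 90% cap
Score 687 is in the 684–719 band; LTV 80.3% is in the 79.01–90% band → 5.975%.

5.975%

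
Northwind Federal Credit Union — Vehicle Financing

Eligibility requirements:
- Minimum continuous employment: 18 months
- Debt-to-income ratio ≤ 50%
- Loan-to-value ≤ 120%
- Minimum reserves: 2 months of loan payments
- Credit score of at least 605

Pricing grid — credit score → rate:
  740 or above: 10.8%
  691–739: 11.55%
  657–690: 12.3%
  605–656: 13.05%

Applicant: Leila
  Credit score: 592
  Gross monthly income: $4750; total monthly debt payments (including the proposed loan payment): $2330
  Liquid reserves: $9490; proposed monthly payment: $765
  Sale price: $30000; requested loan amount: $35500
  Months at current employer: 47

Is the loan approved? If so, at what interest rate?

Credit score 592 < 605 (below minimum)
Reserves: 9,490 ÷ 765 = 12.4 months (meets 2-month minimum)
Employment 47 ≥ 18 months
DTI: 2,330 ÷ 4,750 = 49.1%, within the 50% cap
LTV = 35,500/30,000 = 118.3% ≤ 120%
Not all requirements met → denied.

Denied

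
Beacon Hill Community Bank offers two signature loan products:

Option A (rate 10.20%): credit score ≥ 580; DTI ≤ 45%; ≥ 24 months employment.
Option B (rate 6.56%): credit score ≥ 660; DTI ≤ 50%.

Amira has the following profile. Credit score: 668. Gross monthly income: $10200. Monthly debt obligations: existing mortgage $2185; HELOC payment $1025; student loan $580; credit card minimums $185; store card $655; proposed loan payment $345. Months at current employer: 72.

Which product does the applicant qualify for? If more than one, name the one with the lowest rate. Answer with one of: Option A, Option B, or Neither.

Total debts = (2,185 + 1,025 + 580 + 185 + 655 + 345) = 4,975; DTI = 4,975/10,200 = 48.8%.
Option A: score 668 ≥ 580; DTI 48.8% > 45%; employment 72 ≥ 24 mo → does not qualify.
Option B: score 668 ≥ 660; DTI 48.8% ≤ 50% → qualifies.

Option B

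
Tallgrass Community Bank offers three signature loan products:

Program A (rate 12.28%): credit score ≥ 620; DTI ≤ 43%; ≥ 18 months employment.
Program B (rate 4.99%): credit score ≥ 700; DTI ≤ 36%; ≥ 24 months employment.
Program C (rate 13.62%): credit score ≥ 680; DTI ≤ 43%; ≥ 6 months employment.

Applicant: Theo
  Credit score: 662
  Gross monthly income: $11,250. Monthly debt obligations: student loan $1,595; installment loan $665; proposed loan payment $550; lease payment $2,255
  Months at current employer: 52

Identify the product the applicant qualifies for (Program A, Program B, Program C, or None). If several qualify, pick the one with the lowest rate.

None

Total debts = (1,595 + 665 + 550 + 2,255) = 5,065; DTI = 5,065/11,250 = 45%.
Program A: score 662 ≥ 620; DTI 45% > 43%; employment 52 ≥ 18 mo → does not qualify.
Program B: score 662 < 700; DTI 45% > 36%; employment 52 ≥ 24 mo → does not qualify.
Program C: score 662 < 680; DTI 45% > 43%; employment 52 ≥ 6 mo → does not qualify.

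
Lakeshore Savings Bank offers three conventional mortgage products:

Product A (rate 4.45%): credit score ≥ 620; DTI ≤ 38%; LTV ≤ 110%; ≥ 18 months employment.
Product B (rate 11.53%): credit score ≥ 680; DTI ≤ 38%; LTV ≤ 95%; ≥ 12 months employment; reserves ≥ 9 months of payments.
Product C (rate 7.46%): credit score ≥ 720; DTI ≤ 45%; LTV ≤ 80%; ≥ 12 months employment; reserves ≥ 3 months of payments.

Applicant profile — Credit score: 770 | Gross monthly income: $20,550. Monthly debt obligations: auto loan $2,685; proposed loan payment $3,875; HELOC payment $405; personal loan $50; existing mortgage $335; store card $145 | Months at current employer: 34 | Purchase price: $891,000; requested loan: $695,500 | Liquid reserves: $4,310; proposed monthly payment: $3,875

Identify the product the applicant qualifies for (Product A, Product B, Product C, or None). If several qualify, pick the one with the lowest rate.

Total debts = (2,685 + 3,875 + 405 + 50 + 335 + 145) = 7,495; DTI = 7,495/20,550 = 36.5%.
LTV = 695,500/891,000 = 78.1%.
Reserves = 4,310/3,875 = 1.1 months.
Product A: score 770 ≥ 620; DTI 36.5% ≤ 38%; LTV 78.1% ≤ 110%; employment 34 ≥ 18 mo → qualifies.
Product B: score 770 ≥ 680; DTI 36.5% ≤ 38%; LTV 78.1% ≤ 95%; employment 34 ≥ 12 mo; reserves 1.1 < 9 mo → does not qualify.
Product C: score 770 ≥ 720; DTI 36.5% ≤ 45%; LTV 78.1% ≤ 80%; employment 34 ≥ 12 mo; reserves 1.1 < 3 mo → does not qualify.

Product A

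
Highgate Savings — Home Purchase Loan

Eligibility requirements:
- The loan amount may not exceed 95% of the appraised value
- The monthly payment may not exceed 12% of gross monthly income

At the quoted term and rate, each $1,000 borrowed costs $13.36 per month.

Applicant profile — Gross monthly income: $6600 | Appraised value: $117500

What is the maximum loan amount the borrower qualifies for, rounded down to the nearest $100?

$59,200

Payment cap: 12% × $6,600 = $792/month.
At $13.36 per $1,000, that supports 792/13.36 × 1,000 ≈ $59,281 → $59,200.
LTV cap: 95% × $117,500 = $111,625 → $111,600.
Binding constraint: payment-to-income.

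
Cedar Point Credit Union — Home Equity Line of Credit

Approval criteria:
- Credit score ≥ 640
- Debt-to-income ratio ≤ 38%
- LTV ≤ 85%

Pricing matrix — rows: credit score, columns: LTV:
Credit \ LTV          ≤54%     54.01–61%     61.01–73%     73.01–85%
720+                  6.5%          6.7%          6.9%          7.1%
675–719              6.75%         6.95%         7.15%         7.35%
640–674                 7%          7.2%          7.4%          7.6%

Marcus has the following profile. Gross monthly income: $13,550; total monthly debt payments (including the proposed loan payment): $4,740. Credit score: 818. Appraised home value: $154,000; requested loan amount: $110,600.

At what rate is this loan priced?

Credit score 818 ≥ 640; Debt-to-income = 4,740/13,550 = 35% — meets 38% limit
LTV = 110,600/154,000 = 71.8% ≤ 85%
Row: 818 falls in 720+. Column: 71.8% falls in 61.01–73%. Rate = 6.9%.

6.9%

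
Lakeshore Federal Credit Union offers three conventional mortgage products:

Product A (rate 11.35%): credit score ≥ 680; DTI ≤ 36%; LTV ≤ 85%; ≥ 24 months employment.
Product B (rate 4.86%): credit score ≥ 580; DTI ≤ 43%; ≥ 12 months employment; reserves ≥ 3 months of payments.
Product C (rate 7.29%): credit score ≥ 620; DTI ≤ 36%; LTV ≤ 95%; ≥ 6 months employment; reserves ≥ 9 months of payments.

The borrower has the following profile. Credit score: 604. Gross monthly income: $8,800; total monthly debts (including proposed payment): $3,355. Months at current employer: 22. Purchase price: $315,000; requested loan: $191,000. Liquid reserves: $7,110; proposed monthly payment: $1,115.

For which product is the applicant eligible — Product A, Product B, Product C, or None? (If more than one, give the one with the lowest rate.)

DTI = 3,355/8,800 = 38.1%.
LTV = 191,000/315,000 = 60.6%.
Reserves = 7,110/1,115 = 6.4 months.
Product A: score 604 < 680; DTI 38.1% > 36%; LTV 60.6% ≤ 85%; employment 22 < 24 mo → does not qualify.
Product B: score 604 ≥ 580; DTI 38.1% ≤ 43%; employment 22 ≥ 12 mo; reserves 6.4 ≥ 3 mo → qualifies.
Product C: score 604 < 620; DTI 38.1% > 36%; LTV 60.6% ≤ 95%; employment 22 ≥ 6 mo; reserves 6.4 < 9 mo → does not qualify.

Product B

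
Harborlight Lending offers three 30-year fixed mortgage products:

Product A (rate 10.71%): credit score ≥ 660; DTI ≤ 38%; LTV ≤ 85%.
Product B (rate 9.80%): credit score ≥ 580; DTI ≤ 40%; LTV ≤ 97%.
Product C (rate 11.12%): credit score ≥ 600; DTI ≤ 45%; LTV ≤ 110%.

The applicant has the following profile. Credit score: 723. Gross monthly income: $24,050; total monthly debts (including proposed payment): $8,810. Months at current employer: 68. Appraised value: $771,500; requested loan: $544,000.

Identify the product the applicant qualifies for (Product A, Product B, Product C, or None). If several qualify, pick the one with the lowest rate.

Product B

DTI = 8,810/24,050 = 36.6%.
LTV = 544,000/771,500 = 70.5%.
Product A: score 723 ≥ 660; DTI 36.6% ≤ 38%; LTV 70.5% ≤ 85% → qualifies.
Product B: score 723 ≥ 580; DTI 36.6% ≤ 40%; LTV 70.5% ≤ 97% → qualifies.
Product C: score 723 ≥ 600; DTI 36.6% ≤ 45%; LTV 70.5% ≤ 110% → qualifies.
Qualifying: Product A, Product B, Product C. Lowest rate is 9.80% → Product B.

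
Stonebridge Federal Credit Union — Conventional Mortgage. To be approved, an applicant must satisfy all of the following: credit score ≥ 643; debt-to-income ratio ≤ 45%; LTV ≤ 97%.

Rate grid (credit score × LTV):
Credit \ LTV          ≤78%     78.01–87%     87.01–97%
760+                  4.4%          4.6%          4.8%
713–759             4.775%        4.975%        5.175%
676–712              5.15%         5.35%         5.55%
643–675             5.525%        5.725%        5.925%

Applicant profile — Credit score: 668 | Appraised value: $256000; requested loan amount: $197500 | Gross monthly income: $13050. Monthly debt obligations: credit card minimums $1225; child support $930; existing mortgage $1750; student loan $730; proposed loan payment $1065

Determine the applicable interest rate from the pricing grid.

Credit score 668 ≥ 643; Total monthly debts = (1,225 + 930 + 1,750 + 730 + 1,065) = 5,700. DTI: 5,700 ÷ 13,050 = 43.7%, within the 45% cap
Loan-to-value = 197,500/256,000 = 77.1% — pass (97% max)
Row: 668 falls in 643–675. Column: 77.1% falls in ≤78%. Rate = 5.525%.

5.525%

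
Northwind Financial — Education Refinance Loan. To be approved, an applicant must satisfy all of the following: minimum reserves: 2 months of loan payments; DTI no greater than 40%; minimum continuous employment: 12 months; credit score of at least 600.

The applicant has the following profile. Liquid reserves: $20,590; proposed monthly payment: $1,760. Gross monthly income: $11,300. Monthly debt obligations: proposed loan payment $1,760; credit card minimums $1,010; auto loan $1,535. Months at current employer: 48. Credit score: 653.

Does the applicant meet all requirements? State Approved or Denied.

Reserves: 20,590 ÷ 1,760 = 11.7 months (meets 2-month minimum)
Total monthly debts = (1,760 + 1,010 + 1,535) = 4,305. DTI = 4,305/11,300 = 38.1% ≤ 40%
Employment 48 ≥ 12 months
Credit score 653 ≥ 600 (meets)
All criteria satisfied.

Approved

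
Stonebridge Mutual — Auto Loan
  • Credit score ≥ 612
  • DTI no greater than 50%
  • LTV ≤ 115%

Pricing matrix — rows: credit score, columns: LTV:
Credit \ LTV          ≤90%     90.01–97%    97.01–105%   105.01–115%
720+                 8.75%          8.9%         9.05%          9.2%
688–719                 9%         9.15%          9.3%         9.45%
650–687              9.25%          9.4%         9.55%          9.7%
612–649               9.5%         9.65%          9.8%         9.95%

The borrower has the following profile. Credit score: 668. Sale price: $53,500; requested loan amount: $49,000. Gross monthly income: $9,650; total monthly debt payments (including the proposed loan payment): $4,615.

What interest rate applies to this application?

9.4%

Credit score 668 ≥ 612; DTI = 4,615/9,650 = 47.8% ≤ 50%
LTV: 49,000 ÷ 53,500 = 91.6%, within 115% cap
Row: 668 falls in 650–687. Column: 91.6% falls in 90.01–97%. Rate = 9.4%.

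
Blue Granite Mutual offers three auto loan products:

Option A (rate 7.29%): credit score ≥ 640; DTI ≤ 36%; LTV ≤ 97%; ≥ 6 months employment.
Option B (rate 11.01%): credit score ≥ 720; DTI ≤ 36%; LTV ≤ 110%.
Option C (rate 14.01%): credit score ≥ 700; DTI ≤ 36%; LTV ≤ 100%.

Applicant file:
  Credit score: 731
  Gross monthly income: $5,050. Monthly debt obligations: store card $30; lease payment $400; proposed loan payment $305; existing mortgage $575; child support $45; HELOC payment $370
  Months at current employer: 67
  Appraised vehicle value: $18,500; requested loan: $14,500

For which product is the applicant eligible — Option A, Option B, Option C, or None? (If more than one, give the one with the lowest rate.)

Option A

Total debts = (30 + 400 + 305 + 575 + 45 + 370) = 1,725; DTI = 1,725/5,050 = 34.2%.
LTV = 14,500/18,500 = 78.4%.
Option A: score 731 ≥ 640; DTI 34.2% ≤ 36%; LTV 78.4% ≤ 97%; employment 67 ≥ 6 mo → qualifies.
Option B: score 731 ≥ 720; DTI 34.2% ≤ 36%; LTV 78.4% ≤ 110% → qualifies.
Option C: score 731 ≥ 700; DTI 34.2% ≤ 36%; LTV 78.4% ≤ 100% → qualifies.
Qualifying: Option A, Option B, Option C. Lowest rate is 7.29% → Option A.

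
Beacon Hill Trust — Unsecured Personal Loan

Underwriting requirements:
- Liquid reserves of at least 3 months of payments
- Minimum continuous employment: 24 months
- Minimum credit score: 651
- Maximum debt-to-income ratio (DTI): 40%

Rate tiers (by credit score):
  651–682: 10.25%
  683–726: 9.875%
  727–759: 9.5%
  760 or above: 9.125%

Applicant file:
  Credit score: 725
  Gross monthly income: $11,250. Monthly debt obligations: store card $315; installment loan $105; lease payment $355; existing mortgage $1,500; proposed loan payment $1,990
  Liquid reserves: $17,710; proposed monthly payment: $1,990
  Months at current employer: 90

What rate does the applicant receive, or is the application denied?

Approved at 9.875%

Credit score 725 ≥ 651 (meets minimum)
Total monthly debts = (315 + 105 + 355 + 1,500 + 1,990) = 4,265. Debt-to-income = 4,265/11,250 = 37.9% — meets 40% limit
Liquid reserves cover 17,710/1,990 = 8.9 months — ≥ 3 required
Employment 90 ≥ 24 months
All requirements met. Score 725 falls in the 683–726 tier → 9.875%.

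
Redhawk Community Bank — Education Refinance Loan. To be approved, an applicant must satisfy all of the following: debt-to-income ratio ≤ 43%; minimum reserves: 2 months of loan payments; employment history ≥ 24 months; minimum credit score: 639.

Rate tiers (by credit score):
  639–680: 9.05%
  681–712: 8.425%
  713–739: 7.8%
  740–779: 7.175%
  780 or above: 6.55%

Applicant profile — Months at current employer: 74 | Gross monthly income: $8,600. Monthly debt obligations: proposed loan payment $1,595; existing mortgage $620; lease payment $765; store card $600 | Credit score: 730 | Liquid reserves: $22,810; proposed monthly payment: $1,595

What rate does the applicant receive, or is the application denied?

Credit score 730 ≥ 639 (meets minimum)
Total monthly debts = (1,595 + 620 + 765 + 600) = 3,580. Debt-to-income = 3,580/8,600 = 41.6% — meets 43% limit
Employment 74 ≥ 24 months
Liquid reserves cover 22,810/1,595 = 14.3 months — ≥ 2 required
All requirements met. Score 730 falls in the 713–739 tier → 7.8%.

Approved at 7.8%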